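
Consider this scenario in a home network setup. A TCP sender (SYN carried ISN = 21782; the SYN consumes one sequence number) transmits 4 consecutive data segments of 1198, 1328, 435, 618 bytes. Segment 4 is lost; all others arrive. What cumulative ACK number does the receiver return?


SYN uses sequence number 21782; first data byte = ISN + 1 = 21783.
Segment 1: SEQ = 21783, len = 1198 B, covers [21783, 22980]
Segment 2: SEQ = 22981, len = 1328 B, covers [22981, 24308]
Segment 3: SEQ = 24309, len = 435 B, covers [24309, 24743]
Segment 4: SEQ = 24744, len = 618 B, covers [24744, 25361] [LOST]
In-order data received: bytes [21783, 24743] (segments 1..3).
Segment 4 missing -> gap begins at byte 24744.
Cumulative ACK = next expected in-order byte = 21783 + 1198 + 1328 + 435 = 24744

24744


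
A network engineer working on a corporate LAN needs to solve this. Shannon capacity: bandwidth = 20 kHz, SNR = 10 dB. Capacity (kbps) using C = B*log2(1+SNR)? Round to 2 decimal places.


Given: B = 20 kHz, SNR = 10 dB
SNR linear = 10^(10/10) = 10
1 + SNR = 11
log2(11) = 3.4594316186
C = 20 * 1000 * 3.4594316186 = 69188.6324 bps
C = 69.188632 kbps -> 69.19 kbps (2 dp)

69.19


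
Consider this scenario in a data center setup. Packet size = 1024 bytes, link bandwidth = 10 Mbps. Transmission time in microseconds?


Given: packet = 1024 bytes, bandwidth = 10 Mbps
Packet in bits = 1024 * 8 = 8192 bits
Bandwidth = 10 * 10^6 = 10000000 bps
Time = 8192 / 10000000 seconds
Time in us = 8192 * 10^6 / 10000000 = 819.2

819.2


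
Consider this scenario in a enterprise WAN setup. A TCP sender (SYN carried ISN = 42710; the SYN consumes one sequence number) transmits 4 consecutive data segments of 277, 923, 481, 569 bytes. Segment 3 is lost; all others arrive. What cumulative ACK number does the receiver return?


SYN uses sequence number 42710; first data byte = ISN + 1 = 42711.
Segment 1: SEQ = 42711, len = 277 B, covers [42711, 42987]
Segment 2: SEQ = 42988, len = 923 B, covers [42988, 43910]
Segment 3: SEQ = 43911, len = 481 B, covers [43911, 44391] [LOST]
Segment 4: SEQ = 44392, len = 569 B, covers [44392, 44960]
In-order data received: bytes [42711, 43910] (segments 1..2).
Segment 3 missing -> gap begins at byte 43911; later segments buffered out of order.
Cumulative ACK = next expected in-order byte = 42711 + 277 + 923 = 43911

43911


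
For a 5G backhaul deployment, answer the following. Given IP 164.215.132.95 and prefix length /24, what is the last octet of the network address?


Given: IP = 164.215.132.95, prefix = /24
Subnet mask = 255.255.255.0
Last octet of IP: 95
Last octet of mask: 0
Network last octet = 95 AND 0 = 0

0


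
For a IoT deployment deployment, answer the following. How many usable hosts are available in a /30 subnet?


Given: subnet mask /30
Host bits = 32 - 30 = 2
Total addresses = 2^2 = 4
Usable hosts = 4 - 2 (network + broadcast) = 2

2


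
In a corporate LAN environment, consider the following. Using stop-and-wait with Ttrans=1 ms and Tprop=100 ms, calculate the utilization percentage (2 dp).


Given: Ttrans = 1 ms, Tprop = 100 ms
RTT = 2 * Tprop = 2 * 100 = 200 ms
U = Ttrans / (Ttrans + RTT)
U = 1 / (1 + 200)
U = 1 / 201 = 0.004975
U% = 0.50%

0.50


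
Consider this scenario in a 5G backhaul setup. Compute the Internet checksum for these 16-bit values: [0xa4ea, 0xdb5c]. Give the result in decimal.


Given words: [0xa4ea, 0xdb5c]
Step 1: Sum all words
Raw sum = 42218 + 56156 = 98374
Step 2: Fold carry: (32838 + 1) = 32839
One's complement = ~32839 & 0xFFFF = 32696

32696


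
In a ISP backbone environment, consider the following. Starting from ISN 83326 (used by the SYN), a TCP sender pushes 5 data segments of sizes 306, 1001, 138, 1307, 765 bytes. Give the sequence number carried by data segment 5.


The SYN occupies sequence number ISN = 83326, so the first data byte is ISN + 1 = 83327.
SEQ of data segment i = (ISN + 1) + sum of payload sizes of segments 1..i-1.
Segment 1: SEQ = 83327, payload = 306 bytes
Segment 2: SEQ = 83633, payload = 1001 bytes
Segment 3: SEQ = 84634, payload = 138 bytes
Segment 4: SEQ = 84772, payload = 1307 bytes
Segment 5: SEQ = 86079, payload = 765 bytes
SEQ of segment 5 = 83327 + 306 + 1001 + 138 + 1307 = 86079

86079


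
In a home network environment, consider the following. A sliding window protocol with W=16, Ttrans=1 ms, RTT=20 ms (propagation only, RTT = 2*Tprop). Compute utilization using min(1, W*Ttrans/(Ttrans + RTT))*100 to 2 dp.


Given: W = 16, Ttrans = 1 ms, RTT = 20 ms (= 2 * Tprop, Tprop = 10 ms)
Cycle time = Ttrans + RTT = 1 + 20 = 21 ms (first packet sent until its ACK returns)
W * Ttrans = 16 * 1 = 16 ms of sending per cycle
W * Ttrans / (Ttrans + RTT) = 16 / 21 = 0.761905
U = min(1, 0.761905) = 0.761905
U% = 76.19%

76.19


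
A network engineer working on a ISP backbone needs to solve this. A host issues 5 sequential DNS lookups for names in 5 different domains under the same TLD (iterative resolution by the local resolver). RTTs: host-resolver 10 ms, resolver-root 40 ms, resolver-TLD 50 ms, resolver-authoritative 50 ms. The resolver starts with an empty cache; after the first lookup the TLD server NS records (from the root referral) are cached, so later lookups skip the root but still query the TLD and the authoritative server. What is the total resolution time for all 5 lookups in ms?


Lookup 1 (cold cache): local + root + TLD + auth = 10 + 40 + 50 + 50 = 150 ms
Lookups 2..5 (TLD NS cached -> skip root; new domain -> still ask TLD and auth): local + TLD + auth = 10 + 50 + 50 = 110 ms each
Remaining 4 lookups: 4 * 110 = 440 ms
Total = 150 + 440 = 590 ms

590


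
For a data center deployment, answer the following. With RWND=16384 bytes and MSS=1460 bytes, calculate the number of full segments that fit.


Given: RWND = 16384 bytes, MSS = 1460 bytes
Full segments = floor(RWND / MSS)
Full segments = floor(16384 / 1460)
Full segments = floor(11.2219) = 11

11


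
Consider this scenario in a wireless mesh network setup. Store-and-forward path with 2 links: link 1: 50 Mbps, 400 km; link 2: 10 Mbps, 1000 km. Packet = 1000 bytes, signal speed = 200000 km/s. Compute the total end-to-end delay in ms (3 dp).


Packet = 1000 bytes = 8000 bits. Store-and-forward: sum (t_trans + t_prop) per link.
Link 1: t_trans = 8000/(50*10^6) s = 0.1600 ms; t_prop = 400/200000 s = 2.0000 ms; subtotal = 2.1600 ms
Link 2: t_trans = 8000/(10*10^6) s = 0.8000 ms; t_prop = 1000/200000 s = 5.0000 ms; subtotal = 5.8000 ms
End-to-end = 2.1600 + 5.8000 = 7.9600 ms -> 7.960 ms (3 dp)

7.960


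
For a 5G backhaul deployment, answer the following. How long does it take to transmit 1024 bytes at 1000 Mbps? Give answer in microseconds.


Given: packet = 1024 bytes, bandwidth = 1000 Mbps
Packet in bits = 1024 * 8 = 8192 bits
Bandwidth = 1000 * 10^6 = 1000000000 bps
Time = 8192 / 1000000000 seconds
Time in us = 8192 * 10^6 / 1000000000 = 8.192

8.192


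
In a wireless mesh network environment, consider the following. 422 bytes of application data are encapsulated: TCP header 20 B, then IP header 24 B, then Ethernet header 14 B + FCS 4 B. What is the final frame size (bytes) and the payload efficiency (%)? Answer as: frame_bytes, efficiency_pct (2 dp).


TCP segment = 422 + 20 = 442 B
IP packet = 442 + 24 = 466 B
Ethernet frame = 466 + 14 + 4 = 484 B
Efficiency = app / frame = 422 / 484 = 0.871901 = 87.1901% -> 87.19% (2 dp)

484, 87.19


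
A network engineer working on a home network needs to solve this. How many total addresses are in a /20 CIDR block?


Given: CIDR prefix /20
Host bits = 32 - 20 = 12
Total addresses = 2^12 = 4096

4096


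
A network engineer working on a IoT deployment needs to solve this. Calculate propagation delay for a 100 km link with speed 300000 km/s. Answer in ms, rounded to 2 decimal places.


Given: distance = 100 km, speed = 300000 km/s
Delay = distance / speed = 100 / 300000 seconds
Delay in ms = 100 * 1000 / 300000
Delay = 0.3333 ms
Rounded to 2 dp = 0.33 ms

0.33


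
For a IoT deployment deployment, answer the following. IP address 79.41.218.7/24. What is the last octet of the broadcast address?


Given: IP = 79.41.218.7, prefix = /24
Host bits = 32 - 24 = 8
Network last octet = 7 AND mask = 0
Host part size = 2^8 - 1 = 255
Broadcast last octet = 0 OR 255 = 255

255


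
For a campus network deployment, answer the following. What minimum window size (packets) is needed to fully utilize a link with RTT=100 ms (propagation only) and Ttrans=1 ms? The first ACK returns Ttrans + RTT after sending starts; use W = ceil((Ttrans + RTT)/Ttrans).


Given: Ttrans = 1 ms, RTT = 100 ms (= 2 * Tprop, Tprop = 50 ms)
Time until first ACK returns = Ttrans + RTT = 1 + 100 = 101 ms
Need W * Ttrans >= Ttrans + RTT  ->  W >= (Ttrans + RTT) / Ttrans
(Ttrans + RTT) / Ttrans = 101 / 1 = 101
W_min = ceil(101) = 101

101


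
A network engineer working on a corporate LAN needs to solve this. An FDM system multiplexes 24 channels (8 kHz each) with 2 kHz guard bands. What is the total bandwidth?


Given: 24 channels, 8 kHz each, guard = 2 kHz
Channel bandwidth = 24 * 8 = 192 kHz
Guard bands = 23 gaps * 2 kHz = 46 kHz
Total = 192 + 46 = 238 kHz

238


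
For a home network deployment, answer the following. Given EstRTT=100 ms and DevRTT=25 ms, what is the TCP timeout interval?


Given: EstRTT = 100 ms, DevRTT = 25 ms
Timeout = EstRTT + 4 * DevRTT
4 * DevRTT = 4 * 25 = 100
Timeout = 100 + 100 = 200 ms

200


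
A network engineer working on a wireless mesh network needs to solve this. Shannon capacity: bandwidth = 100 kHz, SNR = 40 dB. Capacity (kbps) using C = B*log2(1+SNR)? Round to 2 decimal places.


Given: B = 100 kHz, SNR = 40 dB
SNR linear = 10^(40/10) = 10000
1 + SNR = 10001
log2(10001) = 13.2878566418
C = 100 * 1000 * 13.2878566418 = 1328785.6642 bps
C = 1328.785664 kbps -> 1328.79 kbps (2 dp)

1328.79


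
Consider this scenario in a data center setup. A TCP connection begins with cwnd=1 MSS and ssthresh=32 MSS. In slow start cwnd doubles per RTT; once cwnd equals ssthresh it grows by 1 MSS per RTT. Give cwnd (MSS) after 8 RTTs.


RTT 0: cwnd = 1 MSS (initial)
RTT 1: cwnd = 2 MSS (slow start, doubled)
RTT 2: cwnd = 4 MSS (slow start, doubled)
RTT 3: cwnd = 8 MSS (slow start, doubled)
RTT 4: cwnd = 16 MSS (slow start, doubled)
RTT 5: cwnd = 32 MSS (slow start, doubled)
RTT 6: cwnd = 33 MSS (congestion avoidance, +1)
RTT 7: cwnd = 34 MSS (congestion avoidance, +1)
RTT 8: cwnd = 35 MSS (congestion avoidance, +1)

35


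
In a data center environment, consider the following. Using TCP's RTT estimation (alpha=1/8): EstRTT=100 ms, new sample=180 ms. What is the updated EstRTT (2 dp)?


Given: EstRTT = 100 ms, SampleRTT = 180 ms, alpha = 1/8
New EstRTT = (1 - alpha) * EstRTT + alpha * SampleRTT
(7/8) * 100 = 87.5
(1/8) * 180 = 22.5
New EstRTT = 87.5 + 22.5 = 110 ms -> 110.00 ms (2 dp)

110.00


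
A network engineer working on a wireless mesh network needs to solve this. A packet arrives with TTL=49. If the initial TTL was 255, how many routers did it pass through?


Given: initial TTL = 255, received TTL = 49
Hops = initial TTL - received TTL
Hops = 255 - 49 = 206

206


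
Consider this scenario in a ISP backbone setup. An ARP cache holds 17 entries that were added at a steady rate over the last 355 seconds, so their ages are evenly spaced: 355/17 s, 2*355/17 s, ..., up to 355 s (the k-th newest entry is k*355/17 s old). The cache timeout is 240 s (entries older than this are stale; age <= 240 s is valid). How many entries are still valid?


Ages are k * 355/17 s for k = 1..17 (spacing = 20.8824 s).
Entry k is valid iff k * 355/17 <= 240 iff k <= 17 * 240 / 355 = 11.4930
n_valid = floor(11.4930) = 11
(n_stale = 17 - 11 = 6)

11


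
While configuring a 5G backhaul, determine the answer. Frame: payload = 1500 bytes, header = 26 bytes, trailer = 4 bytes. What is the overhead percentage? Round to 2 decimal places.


Given: payload = 1500 B, header = 26 B, trailer = 4 B
Overhead bytes = header + trailer = 26 + 4 = 30
Total frame = payload + overhead = 1500 + 30 = 1530
Overhead % = 30 / 1530 * 100 = 1.9608% -> 1.96% (2 dp)

1.96


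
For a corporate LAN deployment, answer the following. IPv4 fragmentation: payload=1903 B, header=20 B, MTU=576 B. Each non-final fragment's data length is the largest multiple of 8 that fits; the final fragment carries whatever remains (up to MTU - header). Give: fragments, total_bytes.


Max data per non-final fragment = floor((MTU - header)/8)*8 = floor((576 - 20)/8)*8 = floor(556/8)*8 = 552 B
Final fragment needs no 8-byte alignment: it can carry up to MTU - header = 556 B
Non-final fragments needed = ceil((payload - 556) / 552) = ceil(1347/552) = ceil(2.4402) = 3
Number of fragments = 3 + 1 = 4
Fragment sizes (data): 3 * 552 B + 247 B (last, 247 <= 556 OK)
Total bytes sent = payload + n_frags * header = 1903 + 4*20 = 1903 + 80 = 1983 B

4, 1983


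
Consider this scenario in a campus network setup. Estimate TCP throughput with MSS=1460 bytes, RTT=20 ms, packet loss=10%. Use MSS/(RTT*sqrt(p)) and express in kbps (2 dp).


Given: MSS = 1460 bytes, RTT = 20 ms, loss = 10%
RTT in seconds = 20 / 1000 = 0.02
Loss rate = 10% = 0.1
sqrt(loss) = sqrt(0.1) = 0.316227766017
Throughput (bytes/s) = 1460 / (0.02 * 0.316227766017) = 230846.2692
Throughput (kbps) = 230846.2692 * 8 / 1000 = 1846.770154 -> 1846.77 kbps (2 dp)

1846.77


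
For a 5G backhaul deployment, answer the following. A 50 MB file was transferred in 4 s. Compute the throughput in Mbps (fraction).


Given: file = 50 MB, time = 4 s
File in Mb = 50 * 8 = 400 Mb
Throughput = 400 / 4 Mbps
Throughput = 100 Mbps

100


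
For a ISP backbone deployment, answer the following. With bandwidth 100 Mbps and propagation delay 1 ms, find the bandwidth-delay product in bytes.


Given: bandwidth = 100 Mbps, delay = 1 ms
BDP in bits = 100 * 10^6 * 1 / 1000
BDP in bits = 100000
BDP in bytes = 100000 / 8 = 12500

12500


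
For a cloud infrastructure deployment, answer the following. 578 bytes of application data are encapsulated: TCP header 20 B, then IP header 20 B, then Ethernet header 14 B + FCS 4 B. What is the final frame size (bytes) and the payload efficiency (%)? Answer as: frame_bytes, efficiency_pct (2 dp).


TCP segment = 578 + 20 = 598 B
IP packet = 598 + 20 = 618 B
Ethernet frame = 618 + 14 + 4 = 636 B
Efficiency = app / frame = 578 / 636 = 0.908805 = 90.8805% -> 90.88% (2 dp)

636, 90.88


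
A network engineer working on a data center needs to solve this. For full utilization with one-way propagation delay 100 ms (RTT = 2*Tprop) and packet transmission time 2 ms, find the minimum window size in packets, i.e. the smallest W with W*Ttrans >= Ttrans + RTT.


Given: Ttrans = 2 ms, RTT = 200 ms (= 2 * Tprop, Tprop = 100 ms)
Time until first ACK returns = Ttrans + RTT = 2 + 200 = 202 ms
Need W * Ttrans >= Ttrans + RTT  ->  W >= (Ttrans + RTT) / Ttrans
(Ttrans + RTT) / Ttrans = 202 / 2 = 101
W_min = ceil(101) = 101

101


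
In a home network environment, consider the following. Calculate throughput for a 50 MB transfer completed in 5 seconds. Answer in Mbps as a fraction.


Given: file = 50 MB, time = 5 s
File in Mb = 50 * 8 = 400 Mb
Throughput = 400 / 5 Mbps
Throughput = 80 Mbps

80


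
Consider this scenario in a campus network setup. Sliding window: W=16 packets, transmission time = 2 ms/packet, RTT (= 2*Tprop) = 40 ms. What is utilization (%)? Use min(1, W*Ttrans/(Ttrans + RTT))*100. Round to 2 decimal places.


Given: W = 16, Ttrans = 2 ms, RTT = 40 ms (= 2 * Tprop, Tprop = 20 ms)
Cycle time = Ttrans + RTT = 2 + 40 = 42 ms (first packet sent until its ACK returns)
W * Ttrans = 16 * 2 = 32 ms of sending per cycle
W * Ttrans / (Ttrans + RTT) = 32 / 42 = 0.761905
U = min(1, 0.761905) = 0.761905
U% = 76.19%

76.19


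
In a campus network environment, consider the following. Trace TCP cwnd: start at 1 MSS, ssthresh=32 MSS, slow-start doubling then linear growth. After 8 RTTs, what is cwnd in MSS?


RTT 0: cwnd = 1 MSS (initial)
RTT 1: cwnd = 2 MSS (slow start, doubled)
RTT 2: cwnd = 4 MSS (slow start, doubled)
RTT 3: cwnd = 8 MSS (slow start, doubled)
RTT 4: cwnd = 16 MSS (slow start, doubled)
RTT 5: cwnd = 32 MSS (slow start, doubled)
RTT 6: cwnd = 33 MSS (congestion avoidance, +1)
RTT 7: cwnd = 34 MSS (congestion avoidance, +1)
RTT 8: cwnd = 35 MSS (congestion avoidance, +1)

35


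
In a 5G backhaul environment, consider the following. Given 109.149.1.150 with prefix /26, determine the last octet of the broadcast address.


Given: IP = 109.149.1.150, prefix = /26
Host bits = 32 - 26 = 6
Network last octet = 150 AND mask = 128
Host part size = 2^6 - 1 = 63
Broadcast last octet = 128 OR 63 = 191

191


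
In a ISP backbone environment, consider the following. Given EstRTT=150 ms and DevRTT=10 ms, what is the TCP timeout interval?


Given: EstRTT = 150 ms, DevRTT = 10 ms
Timeout = EstRTT + 4 * DevRTT
4 * DevRTT = 4 * 10 = 40
Timeout = 150 + 40 = 190 ms

190


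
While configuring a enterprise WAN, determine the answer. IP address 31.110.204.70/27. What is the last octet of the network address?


Given: IP = 31.110.204.70, prefix = /27
Subnet mask = 255.255.255.224
Last octet of IP: 70
Last octet of mask: 224
Network last octet = 70 AND 224 = 64

64


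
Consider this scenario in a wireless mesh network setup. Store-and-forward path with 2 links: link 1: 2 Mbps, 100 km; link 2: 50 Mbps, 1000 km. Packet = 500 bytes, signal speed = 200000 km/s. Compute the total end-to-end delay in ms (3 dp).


Packet = 500 bytes = 4000 bits. Store-and-forward: sum (t_trans + t_prop) per link.
Link 1: t_trans = 4000/(2*10^6) s = 2.0000 ms; t_prop = 100/200000 s = 0.5000 ms; subtotal = 2.5000 ms
Link 2: t_trans = 4000/(50*10^6) s = 0.0800 ms; t_prop = 1000/200000 s = 5.0000 ms; subtotal = 5.0800 ms
End-to-end = 2.5000 + 5.0800 = 7.5800 ms -> 7.580 ms (3 dp)

7.580


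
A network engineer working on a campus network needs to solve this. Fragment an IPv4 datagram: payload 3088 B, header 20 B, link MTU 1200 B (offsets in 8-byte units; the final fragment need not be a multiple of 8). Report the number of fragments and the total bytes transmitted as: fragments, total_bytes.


Max data per non-final fragment = floor((MTU - header)/8)*8 = floor((1200 - 20)/8)*8 = floor(1180/8)*8 = 1176 B
Final fragment needs no 8-byte alignment: it can carry up to MTU - header = 1180 B
Non-final fragments needed = ceil((payload - 1180) / 1176) = ceil(1908/1176) = ceil(1.6224) = 2
Number of fragments = 2 + 1 = 3
Fragment sizes (data): 2 * 1176 B + 736 B (last, 736 <= 1180 OK)
Total bytes sent = payload + n_frags * header = 3088 + 3*20 = 3088 + 60 = 3148 B

3, 3148


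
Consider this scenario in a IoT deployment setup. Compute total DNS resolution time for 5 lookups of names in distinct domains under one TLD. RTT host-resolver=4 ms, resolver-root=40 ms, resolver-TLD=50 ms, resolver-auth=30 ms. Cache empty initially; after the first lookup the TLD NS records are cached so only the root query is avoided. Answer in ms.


Lookup 1 (cold cache): local + root + TLD + auth = 4 + 40 + 50 + 30 = 124 ms
Lookups 2..5 (TLD NS cached -> skip root; new domain -> still ask TLD and auth): local + TLD + auth = 4 + 50 + 30 = 84 ms each
Remaining 4 lookups: 4 * 84 = 336 ms
Total = 124 + 336 = 460 ms

460


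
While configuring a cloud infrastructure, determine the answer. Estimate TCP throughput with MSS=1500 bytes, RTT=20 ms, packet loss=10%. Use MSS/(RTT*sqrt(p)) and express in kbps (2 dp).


Given: MSS = 1500 bytes, RTT = 20 ms, loss = 10%
RTT in seconds = 20 / 1000 = 0.02
Loss rate = 10% = 0.1
sqrt(loss) = sqrt(0.1) = 0.316227766017
Throughput (bytes/s) = 1500 / (0.02 * 0.316227766017) = 237170.8245
Throughput (kbps) = 237170.8245 * 8 / 1000 = 1897.366596 -> 1897.37 kbps (2 dp)

1897.37


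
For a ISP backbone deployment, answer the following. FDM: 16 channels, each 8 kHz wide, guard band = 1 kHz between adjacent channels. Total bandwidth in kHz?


Given: 16 channels, 8 kHz each, guard = 1 kHz
Channel bandwidth = 16 * 8 = 128 kHz
Guard bands = 15 gaps * 1 kHz = 15 kHz
Total = 128 + 15 = 143 kHz

143


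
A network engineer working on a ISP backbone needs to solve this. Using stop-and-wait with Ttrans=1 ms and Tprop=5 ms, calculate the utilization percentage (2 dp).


Given: Ttrans = 1 ms, Tprop = 5 ms
RTT = 2 * Tprop = 2 * 5 = 10 ms
U = Ttrans / (Ttrans + RTT)
U = 1 / (1 + 10)
U = 1 / 11 = 0.090909
U% = 9.09%

9.09


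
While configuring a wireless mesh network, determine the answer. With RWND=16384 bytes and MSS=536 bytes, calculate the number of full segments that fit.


Given: RWND = 16384 bytes, MSS = 536 bytes
Full segments = floor(RWND / MSS)
Full segments = floor(16384 / 536)
Full segments = floor(30.5672) = 30

30


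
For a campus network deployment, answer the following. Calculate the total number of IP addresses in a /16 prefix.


Given: CIDR prefix /16
Host bits = 32 - 16 = 16
Total addresses = 2^16 = 65536

65536


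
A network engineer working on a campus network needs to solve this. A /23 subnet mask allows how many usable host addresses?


Given: subnet mask /23
Host bits = 32 - 23 = 9
Total addresses = 2^9 = 512
Usable hosts = 512 - 2 (network + broadcast) = 510

510


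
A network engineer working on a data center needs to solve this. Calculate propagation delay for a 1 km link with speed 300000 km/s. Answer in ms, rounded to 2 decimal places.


Given: distance = 1 km, speed = 300000 km/s
Delay = distance / speed = 1 / 300000 seconds
Delay in ms = 1 * 1000 / 300000
Delay = 0.0033 ms
Rounded to 2 dp = 0.00 ms

0.00


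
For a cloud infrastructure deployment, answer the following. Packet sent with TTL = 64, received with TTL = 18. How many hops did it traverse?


Given: initial TTL = 64, received TTL = 18
Hops = initial TTL - received TTL
Hops = 64 - 18 = 46

46


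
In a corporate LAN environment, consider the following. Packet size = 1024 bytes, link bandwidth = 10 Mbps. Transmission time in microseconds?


Given: packet = 1024 bytes, bandwidth = 10 Mbps
Packet in bits = 1024 * 8 = 8192 bits
Bandwidth = 10 * 10^6 = 10000000 bps
Time = 8192 / 10000000 seconds
Time in us = 8192 * 10^6 / 10000000 = 819.2

819.2


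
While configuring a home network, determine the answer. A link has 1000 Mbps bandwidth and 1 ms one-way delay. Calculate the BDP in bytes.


Given: bandwidth = 1000 Mbps, delay = 1 ms
BDP in bits = 1000 * 10^6 * 1 / 1000
BDP in bits = 1000000
BDP in bytes = 1000000 / 8 = 125000

125000


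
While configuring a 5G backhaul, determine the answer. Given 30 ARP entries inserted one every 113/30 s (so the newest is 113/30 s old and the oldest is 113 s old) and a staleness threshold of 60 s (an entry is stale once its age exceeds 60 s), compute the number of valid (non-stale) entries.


Ages are k * 113/30 s for k = 1..30 (spacing = 3.7667 s).
Entry k is valid iff k * 113/30 <= 60 iff k <= 30 * 60 / 113 = 15.9292
n_valid = floor(15.9292) = 15
(n_stale = 30 - 15 = 15)

15


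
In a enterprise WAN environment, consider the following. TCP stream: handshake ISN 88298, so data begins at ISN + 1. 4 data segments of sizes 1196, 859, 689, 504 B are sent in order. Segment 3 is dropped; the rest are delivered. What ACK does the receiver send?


SYN uses sequence number 88298; first data byte = ISN + 1 = 88299.
Segment 1: SEQ = 88299, len = 1196 B, covers [88299, 89494]
Segment 2: SEQ = 89495, len = 859 B, covers [89495, 90353]
Segment 3: SEQ = 90354, len = 689 B, covers [90354, 91042] [LOST]
Segment 4: SEQ = 91043, len = 504 B, covers [91043, 91546]
In-order data received: bytes [88299, 90353] (segments 1..2).
Segment 3 missing -> gap begins at byte 90354; later segments buffered out of order.
Cumulative ACK = next expected in-order byte = 88299 + 1196 + 859 = 90354

90354


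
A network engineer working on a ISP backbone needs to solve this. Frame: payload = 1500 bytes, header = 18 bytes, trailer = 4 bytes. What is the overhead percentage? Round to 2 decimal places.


Given: payload = 1500 B, header = 18 B, trailer = 4 B
Overhead bytes = header + trailer = 18 + 4 = 22
Total frame = payload + overhead = 1500 + 22 = 1522
Overhead % = 22 / 1522 * 100 = 1.4455% -> 1.45% (2 dp)

1.45


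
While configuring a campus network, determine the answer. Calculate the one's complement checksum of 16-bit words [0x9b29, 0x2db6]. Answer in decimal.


Given words: [0x9b29, 0x2db6]
Step 1: Sum all words
Raw sum = 39721 + 11702 = 51423
One's complement = ~51423 & 0xFFFF = 14112

14112


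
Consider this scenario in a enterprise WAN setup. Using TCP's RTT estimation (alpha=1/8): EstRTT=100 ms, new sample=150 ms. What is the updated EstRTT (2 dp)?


Given: EstRTT = 100 ms, SampleRTT = 150 ms, alpha = 1/8
New EstRTT = (1 - alpha) * EstRTT + alpha * SampleRTT
(7/8) * 100 = 87.5
(1/8) * 150 = 18.75
New EstRTT = 87.5 + 18.75 = 106.25 ms -> 106.25 ms (2 dp)

106.25


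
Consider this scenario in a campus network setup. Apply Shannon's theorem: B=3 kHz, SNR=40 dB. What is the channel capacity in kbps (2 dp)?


Given: B = 3 kHz, SNR = 40 dB
SNR linear = 10^(40/10) = 10000
1 + SNR = 10001
log2(10001) = 13.2878566418
C = 3 * 1000 * 13.2878566418 = 39863.5699 bps
C = 39.863570 kbps -> 39.86 kbps (2 dp)

39.86


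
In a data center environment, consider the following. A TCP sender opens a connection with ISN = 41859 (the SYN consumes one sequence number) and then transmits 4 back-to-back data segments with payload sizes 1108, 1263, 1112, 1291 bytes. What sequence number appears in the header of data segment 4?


The SYN occupies sequence number ISN = 41859, so the first data byte is ISN + 1 = 41860.
SEQ of data segment i = (ISN + 1) + sum of payload sizes of segments 1..i-1.
Segment 1: SEQ = 41860, payload = 1108 bytes
Segment 2: SEQ = 42968, payload = 1263 bytes
Segment 3: SEQ = 44231, payload = 1112 bytes
Segment 4: SEQ = 45343, payload = 1291 bytes
SEQ of segment 4 = 41860 + 1108 + 1263 + 1112 = 45343

45343


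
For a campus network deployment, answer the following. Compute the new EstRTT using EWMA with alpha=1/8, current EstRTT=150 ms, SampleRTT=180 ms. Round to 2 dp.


Given: EstRTT = 150 ms, SampleRTT = 180 ms, alpha = 1/8
New EstRTT = (1 - alpha) * EstRTT + alpha * SampleRTT
(7/8) * 150 = 131.25
(1/8) * 180 = 22.5
New EstRTT = 131.25 + 22.5 = 153.75 ms -> 153.75 ms (2 dp)

153.75


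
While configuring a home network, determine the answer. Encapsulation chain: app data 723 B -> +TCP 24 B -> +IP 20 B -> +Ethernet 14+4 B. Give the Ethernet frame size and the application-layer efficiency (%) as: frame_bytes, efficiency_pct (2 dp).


TCP segment = 723 + 24 = 747 B
IP packet = 747 + 20 = 767 B
Ethernet frame = 767 + 14 + 4 = 785 B
Efficiency = app / frame = 723 / 785 = 0.921019 = 92.1019% -> 92.10% (2 dp)

785, 92.10


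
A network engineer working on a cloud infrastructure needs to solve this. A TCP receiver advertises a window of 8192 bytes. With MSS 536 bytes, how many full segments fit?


Given: RWND = 8192 bytes, MSS = 536 bytes
Full segments = floor(RWND / MSS)
Full segments = floor(8192 / 536)
Full segments = floor(15.2836) = 15

15


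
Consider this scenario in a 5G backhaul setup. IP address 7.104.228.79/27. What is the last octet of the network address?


Given: IP = 7.104.228.79, prefix = /27
Subnet mask = 255.255.255.224
Last octet of IP: 79
Last octet of mask: 224
Network last octet = 79 AND 224 = 64

64


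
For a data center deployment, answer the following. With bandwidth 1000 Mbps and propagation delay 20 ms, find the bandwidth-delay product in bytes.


Given: bandwidth = 1000 Mbps, delay = 20 ms
BDP in bits = 1000 * 10^6 * 20 / 1000
BDP in bits = 20000000
BDP in bytes = 20000000 / 8 = 2500000

2500000


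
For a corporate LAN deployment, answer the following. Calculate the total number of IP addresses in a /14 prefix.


Given: CIDR prefix /14
Host bits = 32 - 14 = 18
Total addresses = 2^18 = 262144

262144


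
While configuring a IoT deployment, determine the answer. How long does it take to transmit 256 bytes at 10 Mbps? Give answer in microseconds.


Given: packet = 256 bytes, bandwidth = 10 Mbps
Packet in bits = 256 * 8 = 2048 bits
Bandwidth = 10 * 10^6 = 10000000 bps
Time = 2048 / 10000000 seconds
Time in us = 2048 * 10^6 / 10000000 = 204.8

204.8


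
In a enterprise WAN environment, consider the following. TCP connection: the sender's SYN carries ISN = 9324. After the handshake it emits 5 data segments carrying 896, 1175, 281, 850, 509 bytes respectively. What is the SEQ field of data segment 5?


The SYN occupies sequence number ISN = 9324, so the first data byte is ISN + 1 = 9325.
SEQ of data segment i = (ISN + 1) + sum of payload sizes of segments 1..i-1.
Segment 1: SEQ = 9325, payload = 896 bytes
Segment 2: SEQ = 10221, payload = 1175 bytes
Segment 3: SEQ = 11396, payload = 281 bytes
Segment 4: SEQ = 11677, payload = 850 bytes
Segment 5: SEQ = 12527, payload = 509 bytes
SEQ of segment 5 = 9325 + 896 + 1175 + 281 + 850 = 12527

12527


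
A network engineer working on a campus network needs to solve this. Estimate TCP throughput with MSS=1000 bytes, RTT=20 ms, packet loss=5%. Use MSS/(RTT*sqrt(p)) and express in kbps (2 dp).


Given: MSS = 1000 bytes, RTT = 20 ms, loss = 5%
RTT in seconds = 20 / 1000 = 0.02
Loss rate = 5% = 0.05
sqrt(loss) = sqrt(0.05) = 0.223606797750
Throughput (bytes/s) = 1000 / (0.02 * 0.223606797750) = 223606.7977
Throughput (kbps) = 223606.7977 * 8 / 1000 = 1788.854382 -> 1788.85 kbps (2 dp)

1788.85


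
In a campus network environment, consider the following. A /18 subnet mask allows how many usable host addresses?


Given: subnet mask /18
Host bits = 32 - 18 = 14
Total addresses = 2^14 = 16384
Usable hosts = 16384 - 2 (network + broadcast) = 16382

16382


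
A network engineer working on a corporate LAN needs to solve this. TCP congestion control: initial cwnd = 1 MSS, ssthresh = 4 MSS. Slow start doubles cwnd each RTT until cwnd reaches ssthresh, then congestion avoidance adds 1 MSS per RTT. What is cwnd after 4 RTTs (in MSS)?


RTT 0: cwnd = 1 MSS (initial)
RTT 1: cwnd = 2 MSS (slow start, doubled)
RTT 2: cwnd = 4 MSS (slow start, doubled)
RTT 3: cwnd = 5 MSS (congestion avoidance, +1)
RTT 4: cwnd = 6 MSS (congestion avoidance, +1)

6


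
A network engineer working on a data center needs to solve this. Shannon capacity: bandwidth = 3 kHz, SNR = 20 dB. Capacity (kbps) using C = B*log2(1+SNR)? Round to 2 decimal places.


Given: B = 3 kHz, SNR = 20 dB
SNR linear = 10^(20/10) = 100
1 + SNR = 101
log2(101) = 6.6582114828
C = 3 * 1000 * 6.6582114828 = 19974.6344 bps
C = 19.974634 kbps -> 19.97 kbps (2 dp)

19.97


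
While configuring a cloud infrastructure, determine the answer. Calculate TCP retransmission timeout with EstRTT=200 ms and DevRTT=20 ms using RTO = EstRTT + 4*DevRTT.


Given: EstRTT = 200 ms, DevRTT = 20 ms
Timeout = EstRTT + 4 * DevRTT
4 * DevRTT = 4 * 20 = 80
Timeout = 200 + 80 = 280 ms

280


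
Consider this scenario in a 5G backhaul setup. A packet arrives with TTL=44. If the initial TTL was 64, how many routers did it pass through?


Given: initial TTL = 64, received TTL = 44
Hops = initial TTL - received TTL
Hops = 64 - 44 = 20

20


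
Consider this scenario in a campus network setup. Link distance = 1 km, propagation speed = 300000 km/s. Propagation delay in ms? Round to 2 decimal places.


Given: distance = 1 km, speed = 300000 km/s
Delay = distance / speed = 1 / 300000 seconds
Delay in ms = 1 * 1000 / 300000
Delay = 0.0033 ms
Rounded to 2 dp = 0.00 ms

0.00


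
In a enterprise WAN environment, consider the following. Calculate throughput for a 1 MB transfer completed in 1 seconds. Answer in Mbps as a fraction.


Given: file = 1 MB, time = 1 s
File in Mb = 1 * 8 = 8 Mb
Throughput = 8 / 1 Mbps
Throughput = 8 Mbps

8


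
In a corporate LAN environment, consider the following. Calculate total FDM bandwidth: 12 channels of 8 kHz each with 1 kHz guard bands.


Given: 12 channels, 8 kHz each, guard = 1 kHz
Channel bandwidth = 12 * 8 = 96 kHz
Guard bands = 11 gaps * 1 kHz = 11 kHz
Total = 96 + 11 = 107 kHz

107


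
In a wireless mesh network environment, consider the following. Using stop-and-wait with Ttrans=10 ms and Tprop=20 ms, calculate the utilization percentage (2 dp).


Given: Ttrans = 10 ms, Tprop = 20 ms
RTT = 2 * Tprop = 2 * 20 = 40 ms
U = Ttrans / (Ttrans + RTT)
U = 10 / (10 + 40)
U = 10 / 50 = 0.2
U% = 20.00%

20.00


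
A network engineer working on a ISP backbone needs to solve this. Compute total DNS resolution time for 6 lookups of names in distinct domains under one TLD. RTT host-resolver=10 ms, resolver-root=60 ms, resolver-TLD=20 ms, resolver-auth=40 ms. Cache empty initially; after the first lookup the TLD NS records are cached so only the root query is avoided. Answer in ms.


Lookup 1 (cold cache): local + root + TLD + auth = 10 + 60 + 20 + 40 = 130 ms
Lookups 2..6 (TLD NS cached -> skip root; new domain -> still ask TLD and auth): local + TLD + auth = 10 + 20 + 40 = 70 ms each
Remaining 5 lookups: 5 * 70 = 350 ms
Total = 130 + 350 = 480 ms

480


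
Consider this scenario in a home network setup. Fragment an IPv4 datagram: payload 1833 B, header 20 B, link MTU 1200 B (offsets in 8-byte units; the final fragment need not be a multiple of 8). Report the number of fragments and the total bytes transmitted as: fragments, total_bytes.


Max data per non-final fragment = floor((MTU - header)/8)*8 = floor((1200 - 20)/8)*8 = floor(1180/8)*8 = 1176 B
Final fragment needs no 8-byte alignment: it can carry up to MTU - header = 1180 B
Non-final fragments needed = ceil((payload - 1180) / 1176) = ceil(653/1176) = ceil(0.5553) = 1
Number of fragments = 1 + 1 = 2
Fragment sizes (data): 1 * 1176 B + 657 B (last, 657 <= 1180 OK)
Total bytes sent = payload + n_frags * header = 1833 + 2*20 = 1833 + 40 = 1873 B

2, 1873


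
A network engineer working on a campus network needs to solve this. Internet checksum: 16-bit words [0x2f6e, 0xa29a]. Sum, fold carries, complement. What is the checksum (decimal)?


Given words: [0x2f6e, 0xa29a]
Step 1: Sum all words
Raw sum = 12142 + 41626 = 53768
One's complement = ~53768 & 0xFFFF = 11767

11767


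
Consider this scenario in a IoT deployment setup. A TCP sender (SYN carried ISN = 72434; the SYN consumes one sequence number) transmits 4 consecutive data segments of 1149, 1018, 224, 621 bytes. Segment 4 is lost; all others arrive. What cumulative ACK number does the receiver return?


SYN uses sequence number 72434; first data byte = ISN + 1 = 72435.
Segment 1: SEQ = 72435, len = 1149 B, covers [72435, 73583]
Segment 2: SEQ = 73584, len = 1018 B, covers [73584, 74601]
Segment 3: SEQ = 74602, len = 224 B, covers [74602, 74825]
Segment 4: SEQ = 74826, len = 621 B, covers [74826, 75446] [LOST]
In-order data received: bytes [72435, 74825] (segments 1..3).
Segment 4 missing -> gap begins at byte 74826.
Cumulative ACK = next expected in-order byte = 72435 + 1149 + 1018 + 224 = 74826

74826


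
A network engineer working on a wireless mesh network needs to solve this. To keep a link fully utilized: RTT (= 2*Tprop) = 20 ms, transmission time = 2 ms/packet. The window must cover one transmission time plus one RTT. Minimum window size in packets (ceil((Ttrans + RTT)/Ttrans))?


Given: Ttrans = 2 ms, RTT = 20 ms (= 2 * Tprop, Tprop = 10 ms)
Time until first ACK returns = Ttrans + RTT = 2 + 20 = 22 ms
Need W * Ttrans >= Ttrans + RTT  ->  W >= (Ttrans + RTT) / Ttrans
(Ttrans + RTT) / Ttrans = 22 / 2 = 11
W_min = ceil(11) = 11

11


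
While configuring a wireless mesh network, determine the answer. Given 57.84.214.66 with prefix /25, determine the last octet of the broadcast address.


Given: IP = 57.84.214.66, prefix = /25
Host bits = 32 - 25 = 7
Network last octet = 66 AND mask = 0
Host part size = 2^7 - 1 = 127
Broadcast last octet = 0 OR 127 = 127

127


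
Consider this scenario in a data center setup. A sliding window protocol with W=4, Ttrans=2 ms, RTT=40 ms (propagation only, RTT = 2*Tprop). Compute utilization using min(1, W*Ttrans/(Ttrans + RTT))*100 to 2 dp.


Given: W = 4, Ttrans = 2 ms, RTT = 40 ms (= 2 * Tprop, Tprop = 20 ms)
Cycle time = Ttrans + RTT = 2 + 40 = 42 ms (first packet sent until its ACK returns)
W * Ttrans = 4 * 2 = 8 ms of sending per cycle
W * Ttrans / (Ttrans + RTT) = 8 / 42 = 0.190476
U = min(1, 0.190476) = 0.190476
U% = 19.05%

19.05


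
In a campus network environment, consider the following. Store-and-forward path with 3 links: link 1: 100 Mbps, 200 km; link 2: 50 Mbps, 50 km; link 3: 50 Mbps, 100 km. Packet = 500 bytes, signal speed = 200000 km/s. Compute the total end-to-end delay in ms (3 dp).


Packet = 500 bytes = 4000 bits. Store-and-forward: sum (t_trans + t_prop) per link.
Link 1: t_trans = 4000/(100*10^6) s = 0.0400 ms; t_prop = 200/200000 s = 1.0000 ms; subtotal = 1.0400 ms
Link 2: t_trans = 4000/(50*10^6) s = 0.0800 ms; t_prop = 50/200000 s = 0.2500 ms; subtotal = 0.3300 ms
Link 3: t_trans = 4000/(50*10^6) s = 0.0800 ms; t_prop = 100/200000 s = 0.5000 ms; subtotal = 0.5800 ms
End-to-end = 1.0400 + 0.3300 + 0.5800 = 1.9500 ms -> 1.950 ms (3 dp)

1.950


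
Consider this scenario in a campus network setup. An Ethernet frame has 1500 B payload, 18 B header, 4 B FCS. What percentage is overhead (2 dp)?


Given: payload = 1500 B, header = 18 B, trailer = 4 B
Overhead bytes = header + trailer = 18 + 4 = 22
Total frame = payload + overhead = 1500 + 22 = 1522
Overhead % = 22 / 1522 * 100 = 1.4455% -> 1.45% (2 dp)

1.45


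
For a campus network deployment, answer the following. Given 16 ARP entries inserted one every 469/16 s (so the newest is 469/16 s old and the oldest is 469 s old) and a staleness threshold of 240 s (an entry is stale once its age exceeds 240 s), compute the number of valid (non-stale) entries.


Ages are k * 469/16 s for k = 1..16 (spacing = 29.3125 s).
Entry k is valid iff k * 469/16 <= 240 iff k <= 16 * 240 / 469 = 8.1876
n_valid = floor(8.1876) = 8
(n_stale = 16 - 8 = 8)

8


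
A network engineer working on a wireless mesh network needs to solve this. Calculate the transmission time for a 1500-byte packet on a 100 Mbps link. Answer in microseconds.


Given: packet = 1500 bytes, bandwidth = 100 Mbps
Packet in bits = 1500 * 8 = 12000 bits
Bandwidth = 100 * 10^6 = 100000000 bps
Time = 12000 / 100000000 seconds
Time in us = 12000 * 10^6 / 100000000 = 120

120


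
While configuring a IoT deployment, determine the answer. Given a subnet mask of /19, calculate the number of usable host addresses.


Given: subnet mask /19
Host bits = 32 - 19 = 13
Total addresses = 2^13 = 8192
Usable hosts = 8192 - 2 (network + broadcast) = 8190

8190


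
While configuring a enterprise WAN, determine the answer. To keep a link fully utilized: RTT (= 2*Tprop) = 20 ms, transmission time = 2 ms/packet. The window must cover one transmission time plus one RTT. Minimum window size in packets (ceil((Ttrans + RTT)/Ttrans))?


Given: Ttrans = 2 ms, RTT = 20 ms (= 2 * Tprop, Tprop = 10 ms)
Time until first ACK returns = Ttrans + RTT = 2 + 20 = 22 ms
Need W * Ttrans >= Ttrans + RTT  ->  W >= (Ttrans + RTT) / Ttrans
(Ttrans + RTT) / Ttrans = 22 / 2 = 11
W_min = ceil(11) = 11

11


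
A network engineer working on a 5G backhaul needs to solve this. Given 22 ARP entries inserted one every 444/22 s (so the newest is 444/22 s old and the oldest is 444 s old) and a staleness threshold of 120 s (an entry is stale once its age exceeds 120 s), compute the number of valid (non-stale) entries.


Ages are k * 444/22 s for k = 1..22 (spacing = 20.1818 s).
Entry k is valid iff k * 444/22 <= 120 iff k <= 22 * 120 / 444 = 5.9459
n_valid = floor(5.9459) = 5
(n_stale = 22 - 5 = 17)

5


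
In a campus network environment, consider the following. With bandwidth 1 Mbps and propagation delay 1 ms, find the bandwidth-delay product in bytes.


Given: bandwidth = 1 Mbps, delay = 1 ms
BDP in bits = 1 * 10^6 * 1 / 1000
BDP in bits = 1000
BDP in bytes = 1000 / 8 = 125

125
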